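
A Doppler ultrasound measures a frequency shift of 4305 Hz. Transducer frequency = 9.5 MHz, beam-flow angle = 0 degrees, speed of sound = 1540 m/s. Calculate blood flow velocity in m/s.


v = fd * c / (2 * f0 * cos(theta))
v = 4305 * 1540 / (2 * 9.5000e+06 * cos(0))
v = 0.3489 m/s


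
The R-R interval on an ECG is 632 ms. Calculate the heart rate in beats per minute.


HR = 60 / RR_interval(s)
RR = 632 ms = 0.632 s
HR = 60 / 0.632 = 94.94 bpm


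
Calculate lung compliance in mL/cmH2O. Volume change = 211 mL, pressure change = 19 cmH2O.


C = dV / dP
C = 211 / 19
C = 11.11 mL/cmH2O


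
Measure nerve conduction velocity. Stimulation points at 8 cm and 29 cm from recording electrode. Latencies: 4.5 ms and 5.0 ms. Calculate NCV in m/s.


Distance = (29 - 8) / 100 = 0.21 m
dt = (5.0 - 4.5) / 1000 = 5.0000e-04 s
NCV = dist / dt = 420 m/s


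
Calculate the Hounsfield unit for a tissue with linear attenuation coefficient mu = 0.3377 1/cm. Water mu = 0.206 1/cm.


HU = ((mu_tissue - mu_water) / mu_water) * 1000
HU = ((0.3377 - 0.206) / 0.206) * 1000
HU = 639.3


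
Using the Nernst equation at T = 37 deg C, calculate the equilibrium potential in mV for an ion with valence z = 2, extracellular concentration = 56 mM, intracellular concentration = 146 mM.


E = (RT/(zF)) * ln(C_out/C_in)
T = 37 + 273.15 = 310.15 K
E = (8.314 * 310.15 / (2 * 96485)) * ln(56/146)
E = -12.8 mV


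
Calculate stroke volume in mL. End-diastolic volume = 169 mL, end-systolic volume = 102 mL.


SV = EDV - ESV
SV = 169 - 102
SV = 67 mL


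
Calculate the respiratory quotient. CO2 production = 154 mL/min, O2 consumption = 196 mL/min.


RQ = VCO2 / VO2
RQ = 154 / 196
RQ = 0.7857


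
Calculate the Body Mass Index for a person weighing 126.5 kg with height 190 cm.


BMI = weight / height^2
height = 190 cm = 1.9 m
BMI = 126.5 / 1.9^2
BMI = 35.04 kg/m^2


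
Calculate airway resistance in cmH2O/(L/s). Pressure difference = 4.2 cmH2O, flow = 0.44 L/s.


R = dP / flow
R = 4.2 / 0.44
R = 9.545 cmH2O/(L/s)


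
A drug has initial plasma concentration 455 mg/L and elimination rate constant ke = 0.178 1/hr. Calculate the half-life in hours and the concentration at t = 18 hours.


t_half = ln(2) / ke = 0.693147 / 0.178 = 3.894 hr
C(t) = C0 * exp(-ke*t) = 455 * exp(-0.178*18)
C(18) = 18.47 mg/L


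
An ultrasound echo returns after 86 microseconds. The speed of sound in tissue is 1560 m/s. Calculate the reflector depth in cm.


depth = c * t / 2
t = 86 us = 8.6000e-05 s
depth = 1560 * 8.6000e-05 / 2
depth = 0.06708 m = 6.708 cm


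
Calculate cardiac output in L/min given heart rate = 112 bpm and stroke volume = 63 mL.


CO = HR * SV
CO = 112 * 63 / 1000
CO = 7.056 L/min


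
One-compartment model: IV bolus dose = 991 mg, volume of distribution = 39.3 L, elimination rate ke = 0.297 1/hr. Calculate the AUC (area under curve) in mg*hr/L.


C0 = Dose/Vd = 991/39.3 = 25.2163 mg/L
AUC = C0/ke = 25.2163/0.297
AUC = 84.9 mg*hr/L


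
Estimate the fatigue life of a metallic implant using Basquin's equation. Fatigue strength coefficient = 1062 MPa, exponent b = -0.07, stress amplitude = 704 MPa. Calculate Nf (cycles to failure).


sigma_a = sigma_f' * (2Nf)^b
2Nf = (sigma_a/sigma_f')^(1/b)
2Nf = (704/1062)^(1/-0.07)
2Nf = 355.41915
Nf = 177.7


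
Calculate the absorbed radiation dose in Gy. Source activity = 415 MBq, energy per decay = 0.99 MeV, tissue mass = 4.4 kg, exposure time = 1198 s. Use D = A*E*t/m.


A = 415 MBq = 4.1500e+08 Bq
E = 0.99 MeV = 1.58598e-13 J
D = A*E*t/m = 4.1500e+08*1.58598e-13*1198/4.4
D = 0.01792 Gy


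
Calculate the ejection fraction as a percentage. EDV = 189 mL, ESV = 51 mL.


SV = EDV - ESV = 189 - 51 = 138 mL
EF = SV/EDV * 100 = 138/189 * 100
EF = 73.02%


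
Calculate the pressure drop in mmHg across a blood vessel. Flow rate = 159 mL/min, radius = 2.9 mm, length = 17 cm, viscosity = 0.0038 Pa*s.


dP = 8*mu*L*Q / (pi*r^4)
Q = 159 mL/min = 2.65e-06 m^3/s
dP = 61.6349 Pa = 61.6349 / 133.322 mmHg = 0.4623 mmHg


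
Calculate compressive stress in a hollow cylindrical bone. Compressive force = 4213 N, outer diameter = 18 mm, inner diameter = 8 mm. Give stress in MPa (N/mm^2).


A = pi*(r_o^2 - r_i^2)
r_o = 9 mm, r_i = 4 mm
A = 204.204 mm^2
sigma = F/A = 4213 / 204.204
sigma = 20.63 MPa


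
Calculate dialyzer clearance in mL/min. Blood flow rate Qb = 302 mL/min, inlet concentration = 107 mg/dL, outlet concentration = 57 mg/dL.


K = Qb * (Cb_in - Cb_out) / Cb_in
K = 302 * (107 - 57) / 107
K = 141.1 mL/min


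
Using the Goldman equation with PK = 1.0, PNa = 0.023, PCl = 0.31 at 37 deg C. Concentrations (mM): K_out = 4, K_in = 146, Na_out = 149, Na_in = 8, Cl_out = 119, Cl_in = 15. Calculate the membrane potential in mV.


Vm = (RT/F)*ln((PK*Ko + PNa*Nao + PCl*Cli)/(PK*Ki + PNa*Nai + PCl*Clo))
Numer = 12.077, Denom = 183.074
Vm = -72.65 mV


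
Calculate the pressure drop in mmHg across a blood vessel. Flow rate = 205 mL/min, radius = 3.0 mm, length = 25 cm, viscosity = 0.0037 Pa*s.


dP = 8*mu*L*Q / (pi*r^4)
Q = 205 mL/min = 3.41667e-06 m^3/s
dP = 99.3573 Pa = 99.3573 / 133.322 mmHg = 0.7452 mmHg


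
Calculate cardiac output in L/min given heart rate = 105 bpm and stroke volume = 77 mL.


CO = HR * SV
CO = 105 * 77 / 1000
CO = 8.085 L/min


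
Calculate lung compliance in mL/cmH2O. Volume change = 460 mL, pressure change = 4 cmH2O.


C = dV / dP
C = 460 / 4
C = 115 mL/cmH2O


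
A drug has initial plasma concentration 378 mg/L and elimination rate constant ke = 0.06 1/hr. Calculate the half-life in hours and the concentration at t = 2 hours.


t_half = ln(2) / ke = 0.693147 / 0.06 = 11.55 hr
C(t) = C0 * exp(-ke*t) = 378 * exp(-0.06*2)
C(2) = 335.3 mg/L


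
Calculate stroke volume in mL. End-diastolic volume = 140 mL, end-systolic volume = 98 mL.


SV = EDV - ESV
SV = 140 - 98
SV = 42 mL


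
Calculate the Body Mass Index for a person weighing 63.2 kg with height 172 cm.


BMI = weight / height^2
height = 172 cm = 1.72 m
BMI = 63.2 / 1.72^2
BMI = 21.36 kg/m^2


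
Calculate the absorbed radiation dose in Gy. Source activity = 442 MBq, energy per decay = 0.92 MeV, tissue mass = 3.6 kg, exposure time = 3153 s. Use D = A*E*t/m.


A = 442 MBq = 4.4200e+08 Bq
E = 0.92 MeV = 1.47384e-13 J
D = A*E*t/m = 4.4200e+08*1.47384e-13*3153/3.6
D = 0.05706 Gy


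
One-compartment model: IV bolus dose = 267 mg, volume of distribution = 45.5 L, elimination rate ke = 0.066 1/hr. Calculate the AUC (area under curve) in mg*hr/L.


C0 = Dose/Vd = 267/45.5 = 5.86813 mg/L
AUC = C0/ke = 5.86813/0.066
AUC = 88.91 mg*hr/L


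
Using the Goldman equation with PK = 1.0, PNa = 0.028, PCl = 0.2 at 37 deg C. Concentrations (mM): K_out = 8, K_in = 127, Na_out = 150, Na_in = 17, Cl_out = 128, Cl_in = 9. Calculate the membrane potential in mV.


Vm = (RT/F)*ln((PK*Ko + PNa*Nao + PCl*Cli)/(PK*Ki + PNa*Nai + PCl*Clo))
Numer = 14, Denom = 153.076
Vm = -63.92 mV


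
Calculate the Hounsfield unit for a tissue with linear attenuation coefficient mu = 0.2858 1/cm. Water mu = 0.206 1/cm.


HU = ((mu_tissue - mu_water) / mu_water) * 1000
HU = ((0.2858 - 0.206) / 0.206) * 1000
HU = 387.4


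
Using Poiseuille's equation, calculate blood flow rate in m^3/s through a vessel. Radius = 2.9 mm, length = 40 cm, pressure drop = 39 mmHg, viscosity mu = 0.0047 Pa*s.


Q = pi*r^4*dP / (8*mu*L)
r = 0.0029 m, L = 0.4 m
dP = 39 mmHg = 5199.558 Pa
Q = 7.6818e-05 m^3/s


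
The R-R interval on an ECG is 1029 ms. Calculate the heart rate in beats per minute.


HR = 60 / RR_interval(s)
RR = 1029 ms = 1.029 s
HR = 60 / 1.029 = 58.31 bpm


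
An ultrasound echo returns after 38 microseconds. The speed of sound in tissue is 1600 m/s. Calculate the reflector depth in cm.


depth = c * t / 2
t = 38 us = 3.8000e-05 s
depth = 1600 * 3.8000e-05 / 2
depth = 0.0304 m = 3.04 cm


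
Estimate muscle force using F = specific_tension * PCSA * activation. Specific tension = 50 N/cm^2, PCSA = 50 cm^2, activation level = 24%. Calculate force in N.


F = sigma * PCSA * activation
F = 50 * 50 * 0.24
F = 600 N


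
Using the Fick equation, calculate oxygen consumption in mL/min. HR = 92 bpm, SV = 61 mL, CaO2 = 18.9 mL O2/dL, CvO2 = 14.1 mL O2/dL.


CO = HR*SV = 92*61/1000 = 5.612 L/min
a-v O2 diff = 18.9 - 14.1 = 4.8 mL/dL
VO2 = CO * (CaO2-CvO2) * 10 dL/L
VO2 = 5.612 * 4.8 * 10
VO2 = 269.4 mL/min


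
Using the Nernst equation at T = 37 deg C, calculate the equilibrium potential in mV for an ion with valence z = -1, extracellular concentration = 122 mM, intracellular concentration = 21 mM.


E = (RT/(zF)) * ln(C_out/C_in)
T = 37 + 273.15 = 310.15 K
E = (8.314 * 310.15 / (-1 * 96485)) * ln(122/21)
E = -47.02 mV


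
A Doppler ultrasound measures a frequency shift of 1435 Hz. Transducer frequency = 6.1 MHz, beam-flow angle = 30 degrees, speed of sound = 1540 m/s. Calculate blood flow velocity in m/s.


v = fd * c / (2 * f0 * cos(theta))
v = 1435 * 1540 / (2 * 6.1000e+06 * cos(30))
v = 0.2092 m/s


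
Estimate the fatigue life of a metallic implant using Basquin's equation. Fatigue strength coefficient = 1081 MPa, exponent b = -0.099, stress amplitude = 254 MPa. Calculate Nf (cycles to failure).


sigma_a = sigma_f' * (2Nf)^b
2Nf = (sigma_a/sigma_f')^(1/b)
2Nf = (254/1081)^(1/-0.099)
2Nf = 2256598.6
Nf = 1.1283e+06


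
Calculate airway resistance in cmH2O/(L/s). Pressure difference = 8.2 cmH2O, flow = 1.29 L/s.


R = dP / flow
R = 8.2 / 1.29
R = 6.357 cmH2O/(L/s)


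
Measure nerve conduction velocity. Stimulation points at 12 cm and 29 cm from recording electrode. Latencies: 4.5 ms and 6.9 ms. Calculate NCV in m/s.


Distance = (29 - 12) / 100 = 0.17 m
dt = (6.9 - 4.5) / 1000 = 0.0024 s
NCV = dist / dt = 70.83 m/s


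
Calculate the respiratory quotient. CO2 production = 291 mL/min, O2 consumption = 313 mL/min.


RQ = VCO2 / VO2
RQ = 291 / 313
RQ = 0.9297


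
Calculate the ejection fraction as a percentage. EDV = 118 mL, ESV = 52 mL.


SV = EDV - ESV = 118 - 52 = 66 mL
EF = SV/EDV * 100 = 66/118 * 100
EF = 55.93%


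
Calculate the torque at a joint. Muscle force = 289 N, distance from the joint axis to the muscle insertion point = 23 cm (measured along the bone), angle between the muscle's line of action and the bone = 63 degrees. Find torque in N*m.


Torque = F * d * sin(theta)   (moment arm = d*sin(theta))
d = 23 cm = 0.23 m
Torque = 289 * 0.23 * sin(63)
Torque = 59.23 N*m


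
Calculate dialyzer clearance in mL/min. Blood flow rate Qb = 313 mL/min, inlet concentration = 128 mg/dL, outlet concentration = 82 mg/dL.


K = Qb * (Cb_in - Cb_out) / Cb_in
K = 313 * (128 - 82) / 128
K = 112.5 mL/min


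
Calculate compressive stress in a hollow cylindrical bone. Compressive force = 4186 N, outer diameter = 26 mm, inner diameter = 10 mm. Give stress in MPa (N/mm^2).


A = pi*(r_o^2 - r_i^2)
r_o = 13 mm, r_i = 5 mm
A = 452.389 mm^2
sigma = F/A = 4186 / 452.389
sigma = 9.253 MPa


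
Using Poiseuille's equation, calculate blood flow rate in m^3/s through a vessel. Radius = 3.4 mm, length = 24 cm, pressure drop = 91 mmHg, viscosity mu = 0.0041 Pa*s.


Q = pi*r^4*dP / (8*mu*L)
r = 0.0034 m, L = 0.24 m
dP = 91 mmHg = 12132.302 Pa
Q = 6.4703e-04 m^3/s


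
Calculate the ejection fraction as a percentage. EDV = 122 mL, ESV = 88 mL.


SV = EDV - ESV = 122 - 88 = 34 mL
EF = SV/EDV * 100 = 34/122 * 100
EF = 27.87%


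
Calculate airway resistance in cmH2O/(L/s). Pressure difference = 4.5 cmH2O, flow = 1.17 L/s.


R = dP / flow
R = 4.5 / 1.17
R = 3.846 cmH2O/(L/s)


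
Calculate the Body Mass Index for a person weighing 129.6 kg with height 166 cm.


BMI = weight / height^2
height = 166 cm = 1.66 m
BMI = 129.6 / 1.66^2
BMI = 47.03 kg/m^2


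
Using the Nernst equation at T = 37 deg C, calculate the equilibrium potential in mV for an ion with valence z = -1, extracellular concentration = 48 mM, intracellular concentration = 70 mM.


E = (RT/(zF)) * ln(C_out/C_in)
T = 37 + 273.15 = 310.15 K
E = (8.314 * 310.15 / (-1 * 96485)) * ln(48/70)
E = 10.08 mV


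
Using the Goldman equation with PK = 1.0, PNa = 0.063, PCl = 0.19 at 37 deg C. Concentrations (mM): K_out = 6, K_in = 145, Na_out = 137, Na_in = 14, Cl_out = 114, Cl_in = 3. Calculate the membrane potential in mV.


Vm = (RT/F)*ln((PK*Ko + PNa*Nao + PCl*Cli)/(PK*Ki + PNa*Nai + PCl*Clo))
Numer = 15.201, Denom = 167.542
Vm = -64.14 mV


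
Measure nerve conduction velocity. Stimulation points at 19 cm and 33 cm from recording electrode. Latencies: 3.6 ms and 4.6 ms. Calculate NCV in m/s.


Distance = (33 - 19) / 100 = 0.14 m
dt = (4.6 - 3.6) / 1000 = 1.0000e-03 s
NCV = dist / dt = 140 m/s


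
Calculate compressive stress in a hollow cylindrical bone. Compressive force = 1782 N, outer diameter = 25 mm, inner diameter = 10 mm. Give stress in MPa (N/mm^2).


A = pi*(r_o^2 - r_i^2)
r_o = 12.5 mm, r_i = 5 mm
A = 412.334 mm^2
sigma = F/A = 1782 / 412.334
sigma = 4.322 MPa


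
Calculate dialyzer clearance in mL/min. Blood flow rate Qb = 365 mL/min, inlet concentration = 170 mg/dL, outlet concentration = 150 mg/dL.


K = Qb * (Cb_in - Cb_out) / Cb_in
K = 365 * (170 - 150) / 170
K = 42.94 mL/min


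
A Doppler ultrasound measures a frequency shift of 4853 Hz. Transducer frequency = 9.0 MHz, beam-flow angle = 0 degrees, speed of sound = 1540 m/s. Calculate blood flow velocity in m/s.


v = fd * c / (2 * f0 * cos(theta))
v = 4853 * 1540 / (2 * 9.0000e+06 * cos(0))
v = 0.4152 m/s


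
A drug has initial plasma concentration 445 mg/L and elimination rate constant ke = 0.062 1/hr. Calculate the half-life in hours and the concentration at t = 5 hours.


t_half = ln(2) / ke = 0.693147 / 0.062 = 11.18 hr
C(t) = C0 * exp(-ke*t) = 445 * exp(-0.062*5)
C(5) = 326.4 mg/L


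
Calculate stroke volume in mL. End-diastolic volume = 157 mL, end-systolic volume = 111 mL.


SV = EDV - ESV
SV = 157 - 111
SV = 46 mL


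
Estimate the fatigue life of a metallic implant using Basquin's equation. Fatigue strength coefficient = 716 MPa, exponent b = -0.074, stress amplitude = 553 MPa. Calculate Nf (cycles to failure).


sigma_a = sigma_f' * (2Nf)^b
2Nf = (sigma_a/sigma_f')^(1/b)
2Nf = (553/716)^(1/-0.074)
2Nf = 32.813502
Nf = 16.41


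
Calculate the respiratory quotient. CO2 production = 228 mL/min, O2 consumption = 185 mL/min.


RQ = VCO2 / VO2
RQ = 228 / 185
RQ = 1.232


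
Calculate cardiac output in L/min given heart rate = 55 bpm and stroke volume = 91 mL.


CO = HR * SV
CO = 55 * 91 / 1000
CO = 5.005 L/min


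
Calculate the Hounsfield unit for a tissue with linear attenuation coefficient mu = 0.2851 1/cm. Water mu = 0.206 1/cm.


HU = ((mu_tissue - mu_water) / mu_water) * 1000
HU = ((0.2851 - 0.206) / 0.206) * 1000
HU = 384


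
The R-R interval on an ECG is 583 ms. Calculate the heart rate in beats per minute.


HR = 60 / RR_interval(s)
RR = 583 ms = 0.583 s
HR = 60 / 0.583 = 102.9 bpm


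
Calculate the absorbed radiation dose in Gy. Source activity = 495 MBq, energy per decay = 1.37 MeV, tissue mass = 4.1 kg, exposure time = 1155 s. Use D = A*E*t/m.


A = 495 MBq = 4.9500e+08 Bq
E = 1.37 MeV = 2.19474e-13 J
D = A*E*t/m = 4.9500e+08*2.19474e-13*1155/4.1
D = 0.0306 Gy


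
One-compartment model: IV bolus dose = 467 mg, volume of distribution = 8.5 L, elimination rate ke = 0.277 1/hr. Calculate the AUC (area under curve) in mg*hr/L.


C0 = Dose/Vd = 467/8.5 = 54.9412 mg/L
AUC = C0/ke = 54.9412/0.277
AUC = 198.3 mg*hr/L


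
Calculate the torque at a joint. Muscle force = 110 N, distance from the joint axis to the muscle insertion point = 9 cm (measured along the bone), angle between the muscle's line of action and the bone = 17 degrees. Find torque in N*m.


Torque = F * d * sin(theta)   (moment arm = d*sin(theta))
d = 9 cm = 0.09 m
Torque = 110 * 0.09 * sin(17)
Torque = 2.894 N*m


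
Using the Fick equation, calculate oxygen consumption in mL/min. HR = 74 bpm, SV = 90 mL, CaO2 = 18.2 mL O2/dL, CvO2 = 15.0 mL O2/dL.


CO = HR*SV = 74*90/1000 = 6.66 L/min
a-v O2 diff = 18.2 - 15.0 = 3.2 mL/dL
VO2 = CO * (CaO2-CvO2) * 10 dL/L
VO2 = 6.66 * 3.2 * 10
VO2 = 213.1 mL/min


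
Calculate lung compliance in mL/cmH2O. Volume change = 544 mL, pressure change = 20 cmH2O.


C = dV / dP
C = 544 / 20
C = 27.2 mL/cmH2O


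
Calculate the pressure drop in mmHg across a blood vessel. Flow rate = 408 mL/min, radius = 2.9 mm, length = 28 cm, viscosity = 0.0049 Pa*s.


dP = 8*mu*L*Q / (pi*r^4)
Q = 408 mL/min = 6.8e-06 m^3/s
dP = 335.901 Pa = 335.901 / 133.322 mmHg = 2.519 mmHg


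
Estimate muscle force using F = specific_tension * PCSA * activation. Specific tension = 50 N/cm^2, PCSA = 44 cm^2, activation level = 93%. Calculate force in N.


F = sigma * PCSA * activation
F = 50 * 44 * 0.93
F = 2046 N


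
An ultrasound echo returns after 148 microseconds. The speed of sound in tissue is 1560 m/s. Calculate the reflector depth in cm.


depth = c * t / 2
t = 148 us = 1.4800e-04 s
depth = 1560 * 1.4800e-04 / 2
depth = 0.11544 m = 11.544 cm


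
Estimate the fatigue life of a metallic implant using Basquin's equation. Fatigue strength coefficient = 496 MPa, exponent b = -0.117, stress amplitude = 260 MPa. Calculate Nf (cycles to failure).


sigma_a = sigma_f' * (2Nf)^b
2Nf = (sigma_a/sigma_f')^(1/b)
2Nf = (260/496)^(1/-0.117)
2Nf = 249.75091
Nf = 124.9


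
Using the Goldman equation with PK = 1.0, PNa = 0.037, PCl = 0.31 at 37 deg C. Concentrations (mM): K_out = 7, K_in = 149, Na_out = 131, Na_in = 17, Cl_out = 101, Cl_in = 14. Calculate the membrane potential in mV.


Vm = (RT/F)*ln((PK*Ko + PNa*Nao + PCl*Cli)/(PK*Ki + PNa*Nai + PCl*Clo))
Numer = 16.187, Denom = 180.939
Vm = -64.51 mV


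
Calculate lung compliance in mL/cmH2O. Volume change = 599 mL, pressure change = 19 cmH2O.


C = dV / dP
C = 599 / 19
C = 31.53 mL/cmH2O


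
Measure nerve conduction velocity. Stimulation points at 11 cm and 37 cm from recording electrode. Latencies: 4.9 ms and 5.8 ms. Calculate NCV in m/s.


Distance = (37 - 11) / 100 = 0.26 m
dt = (5.8 - 4.9) / 1000 = 9.0000e-04 s
NCV = dist / dt = 288.9 m/s


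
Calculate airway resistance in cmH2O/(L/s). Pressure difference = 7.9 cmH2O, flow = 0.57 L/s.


R = dP / flow
R = 7.9 / 0.57
R = 13.86 cmH2O/(L/s)


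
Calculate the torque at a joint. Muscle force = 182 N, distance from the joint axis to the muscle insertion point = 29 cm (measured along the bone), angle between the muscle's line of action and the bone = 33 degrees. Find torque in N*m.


Torque = F * d * sin(theta)   (moment arm = d*sin(theta))
d = 29 cm = 0.29 m
Torque = 182 * 0.29 * sin(33)
Torque = 28.75 N*m


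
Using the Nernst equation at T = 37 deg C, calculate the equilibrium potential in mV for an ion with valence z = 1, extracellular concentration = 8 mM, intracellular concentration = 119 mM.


E = (RT/(zF)) * ln(C_out/C_in)
T = 37 + 273.15 = 310.15 K
E = (8.314 * 310.15 / (1 * 96485)) * ln(8/119)
E = -72.15 mV


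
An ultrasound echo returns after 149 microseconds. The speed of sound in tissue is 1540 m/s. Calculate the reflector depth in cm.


depth = c * t / 2
t = 149 us = 1.4900e-04 s
depth = 1540 * 1.4900e-04 / 2
depth = 0.11473 m = 11.473 cm


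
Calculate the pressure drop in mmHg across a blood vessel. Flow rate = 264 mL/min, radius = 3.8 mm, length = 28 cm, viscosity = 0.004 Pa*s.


dP = 8*mu*L*Q / (pi*r^4)
Q = 264 mL/min = 4.4e-06 m^3/s
dP = 60.1834 Pa = 60.1834 / 133.322 mmHg = 0.4514 mmHg


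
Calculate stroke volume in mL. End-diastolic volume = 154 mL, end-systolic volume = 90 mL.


SV = EDV - ESV
SV = 154 - 90
SV = 64 mL


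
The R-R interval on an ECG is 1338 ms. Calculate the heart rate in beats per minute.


HR = 60 / RR_interval(s)
RR = 1338 ms = 1.338 s
HR = 60 / 1.338 = 44.84 bpm


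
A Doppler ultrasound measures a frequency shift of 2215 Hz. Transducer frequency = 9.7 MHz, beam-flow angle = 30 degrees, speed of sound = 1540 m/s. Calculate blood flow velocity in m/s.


v = fd * c / (2 * f0 * cos(theta))
v = 2215 * 1540 / (2 * 9.7000e+06 * cos(30))
v = 0.203 m/s


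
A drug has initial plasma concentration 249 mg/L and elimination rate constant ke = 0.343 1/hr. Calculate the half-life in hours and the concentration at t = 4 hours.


t_half = ln(2) / ke = 0.693147 / 0.343 = 2.021 hr
C(t) = C0 * exp(-ke*t) = 249 * exp(-0.343*4)
C(4) = 63.15 mg/L


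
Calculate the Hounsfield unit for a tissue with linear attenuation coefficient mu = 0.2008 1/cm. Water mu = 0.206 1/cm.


HU = ((mu_tissue - mu_water) / mu_water) * 1000
HU = ((0.2008 - 0.206) / 0.206) * 1000
HU = -25.24


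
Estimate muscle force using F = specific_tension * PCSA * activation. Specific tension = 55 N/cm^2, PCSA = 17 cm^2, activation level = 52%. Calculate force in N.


F = sigma * PCSA * activation
F = 55 * 17 * 0.52
F = 486.2 N


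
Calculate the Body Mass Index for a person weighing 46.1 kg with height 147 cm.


BMI = weight / height^2
height = 147 cm = 1.47 m
BMI = 46.1 / 1.47^2
BMI = 21.33 kg/m^2


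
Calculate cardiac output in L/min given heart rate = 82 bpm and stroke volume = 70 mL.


CO = HR * SV
CO = 82 * 70 / 1000
CO = 5.74 L/min


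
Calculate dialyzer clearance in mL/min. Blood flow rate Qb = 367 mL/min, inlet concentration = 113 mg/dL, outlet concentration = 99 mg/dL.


K = Qb * (Cb_in - Cb_out) / Cb_in
K = 367 * (113 - 99) / 113
K = 45.47 mL/min


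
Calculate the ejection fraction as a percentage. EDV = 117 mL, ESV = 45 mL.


SV = EDV - ESV = 117 - 45 = 72 mL
EF = SV/EDV * 100 = 72/117 * 100
EF = 61.54%


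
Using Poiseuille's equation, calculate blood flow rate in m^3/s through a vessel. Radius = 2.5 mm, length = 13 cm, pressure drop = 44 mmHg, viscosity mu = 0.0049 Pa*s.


Q = pi*r^4*dP / (8*mu*L)
r = 0.0025 m, L = 0.13 m
dP = 44 mmHg = 5866.168 Pa
Q = 1.4127e-04 m^3/s


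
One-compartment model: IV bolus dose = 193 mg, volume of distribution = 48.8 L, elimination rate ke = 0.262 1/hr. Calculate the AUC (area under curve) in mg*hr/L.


C0 = Dose/Vd = 193/48.8 = 3.95492 mg/L
AUC = C0/ke = 3.95492/0.262
AUC = 15.1 mg*hr/L


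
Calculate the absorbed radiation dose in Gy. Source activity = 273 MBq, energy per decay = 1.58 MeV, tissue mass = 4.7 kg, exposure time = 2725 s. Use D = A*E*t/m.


A = 273 MBq = 2.7300e+08 Bq
E = 1.58 MeV = 2.53116e-13 J
D = A*E*t/m = 2.7300e+08*2.53116e-13*2725/4.7
D = 0.04006 Gy


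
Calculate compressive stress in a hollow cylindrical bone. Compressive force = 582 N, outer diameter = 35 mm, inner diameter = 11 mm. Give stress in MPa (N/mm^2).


A = pi*(r_o^2 - r_i^2)
r_o = 17.5 mm, r_i = 5.5 mm
A = 867.08 mm^2
sigma = F/A = 582 / 867.08
sigma = 0.6712 MPa


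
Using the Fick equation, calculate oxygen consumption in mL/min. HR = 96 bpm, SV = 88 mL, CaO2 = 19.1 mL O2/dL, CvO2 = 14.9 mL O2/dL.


CO = HR*SV = 96*88/1000 = 8.448 L/min
a-v O2 diff = 19.1 - 14.9 = 4.2 mL/dL
VO2 = CO * (CaO2-CvO2) * 10 dL/L
VO2 = 8.448 * 4.2 * 10
VO2 = 354.8 mL/min


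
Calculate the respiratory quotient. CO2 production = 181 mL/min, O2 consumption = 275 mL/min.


RQ = VCO2 / VO2
RQ = 181 / 275
RQ = 0.6582


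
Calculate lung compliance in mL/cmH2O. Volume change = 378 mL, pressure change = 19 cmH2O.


C = dV / dP
C = 378 / 19
C = 19.89 mL/cmH2O


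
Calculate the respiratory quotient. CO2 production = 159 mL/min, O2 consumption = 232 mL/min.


RQ = VCO2 / VO2
RQ = 159 / 232
RQ = 0.6853


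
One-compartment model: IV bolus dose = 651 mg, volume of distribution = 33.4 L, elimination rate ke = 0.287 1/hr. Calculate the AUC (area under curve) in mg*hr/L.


C0 = Dose/Vd = 651/33.4 = 19.491 mg/L
AUC = C0/ke = 19.491/0.287
AUC = 67.91 mg*hr/L


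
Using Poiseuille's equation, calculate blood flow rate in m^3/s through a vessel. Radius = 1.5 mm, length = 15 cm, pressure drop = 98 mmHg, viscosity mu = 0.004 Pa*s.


Q = pi*r^4*dP / (8*mu*L)
r = 0.0015 m, L = 0.15 m
dP = 98 mmHg = 13065.556 Pa
Q = 4.3291e-05 m^3/s


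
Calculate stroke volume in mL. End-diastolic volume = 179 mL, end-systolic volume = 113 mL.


SV = EDV - ESV
SV = 179 - 113
SV = 66 mL


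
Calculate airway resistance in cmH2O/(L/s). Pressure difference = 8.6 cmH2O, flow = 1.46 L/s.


R = dP / flow
R = 8.6 / 1.46
R = 5.89 cmH2O/(L/s)


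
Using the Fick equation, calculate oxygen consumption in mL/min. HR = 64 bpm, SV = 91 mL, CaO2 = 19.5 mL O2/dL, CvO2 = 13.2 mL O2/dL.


CO = HR*SV = 64*91/1000 = 5.824 L/min
a-v O2 diff = 19.5 - 13.2 = 6.3 mL/dL
VO2 = CO * (CaO2-CvO2) * 10 dL/L
VO2 = 5.824 * 6.3 * 10
VO2 = 366.9 mL/min


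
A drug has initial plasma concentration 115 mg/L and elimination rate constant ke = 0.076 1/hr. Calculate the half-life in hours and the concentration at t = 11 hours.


t_half = ln(2) / ke = 0.693147 / 0.076 = 9.12 hr
C(t) = C0 * exp(-ke*t) = 115 * exp(-0.076*11)
C(11) = 49.85 mg/L


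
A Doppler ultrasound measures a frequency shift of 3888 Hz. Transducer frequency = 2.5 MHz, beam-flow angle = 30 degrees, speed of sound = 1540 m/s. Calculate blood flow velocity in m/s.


v = fd * c / (2 * f0 * cos(theta))
v = 3888 * 1540 / (2 * 2.5000e+06 * cos(30))
v = 1.383 m/s


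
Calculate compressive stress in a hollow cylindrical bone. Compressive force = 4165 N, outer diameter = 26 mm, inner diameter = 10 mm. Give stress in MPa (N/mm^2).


A = pi*(r_o^2 - r_i^2)
r_o = 13 mm, r_i = 5 mm
A = 452.389 mm^2
sigma = F/A = 4165 / 452.389
sigma = 9.207 MPa


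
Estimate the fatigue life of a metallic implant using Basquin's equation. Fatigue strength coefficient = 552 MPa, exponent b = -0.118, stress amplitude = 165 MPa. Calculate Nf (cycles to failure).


sigma_a = sigma_f' * (2Nf)^b
2Nf = (sigma_a/sigma_f')^(1/b)
2Nf = (165/552)^(1/-0.118)
2Nf = 27831.399
Nf = 1.392e+04


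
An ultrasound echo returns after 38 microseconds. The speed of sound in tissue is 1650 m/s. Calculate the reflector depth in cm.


depth = c * t / 2
t = 38 us = 3.8000e-05 s
depth = 1650 * 3.8000e-05 / 2
depth = 0.03135 m = 3.135 cm


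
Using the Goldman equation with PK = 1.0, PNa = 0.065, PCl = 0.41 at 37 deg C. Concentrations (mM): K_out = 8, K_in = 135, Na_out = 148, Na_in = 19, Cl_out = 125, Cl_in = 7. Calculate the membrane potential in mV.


Vm = (RT/F)*ln((PK*Ko + PNa*Nao + PCl*Cli)/(PK*Ki + PNa*Nai + PCl*Clo))
Numer = 20.49, Denom = 187.485
Vm = -59.16 mV


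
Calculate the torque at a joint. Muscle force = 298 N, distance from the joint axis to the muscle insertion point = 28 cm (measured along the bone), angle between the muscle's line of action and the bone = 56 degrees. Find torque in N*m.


Torque = F * d * sin(theta)   (moment arm = d*sin(theta))
d = 28 cm = 0.28 m
Torque = 298 * 0.28 * sin(56)
Torque = 69.17 N*m


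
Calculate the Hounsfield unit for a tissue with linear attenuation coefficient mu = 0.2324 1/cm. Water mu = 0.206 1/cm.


HU = ((mu_tissue - mu_water) / mu_water) * 1000
HU = ((0.2324 - 0.206) / 0.206) * 1000
HU = 128.2


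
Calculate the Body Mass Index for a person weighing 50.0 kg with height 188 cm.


BMI = weight / height^2
height = 188 cm = 1.88 m
BMI = 50.0 / 1.88^2
BMI = 14.15 kg/m^2


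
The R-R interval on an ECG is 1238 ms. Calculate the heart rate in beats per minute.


HR = 60 / RR_interval(s)
RR = 1238 ms = 1.238 s
HR = 60 / 1.238 = 48.47 bpm


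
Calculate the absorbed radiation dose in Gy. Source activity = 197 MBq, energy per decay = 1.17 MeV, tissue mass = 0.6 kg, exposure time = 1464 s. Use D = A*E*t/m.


A = 197 MBq = 1.9700e+08 Bq
E = 1.17 MeV = 1.87434e-13 J
D = A*E*t/m = 1.9700e+08*1.87434e-13*1464/0.6
D = 0.0901 Gy


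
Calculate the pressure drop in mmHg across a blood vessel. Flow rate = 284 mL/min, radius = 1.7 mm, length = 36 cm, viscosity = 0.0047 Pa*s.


dP = 8*mu*L*Q / (pi*r^4)
Q = 284 mL/min = 4.73333e-06 m^3/s
dP = 2441.81 Pa = 2441.81 / 133.322 mmHg = 18.32 mmHg


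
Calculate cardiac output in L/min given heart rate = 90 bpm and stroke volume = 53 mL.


CO = HR * SV
CO = 90 * 53 / 1000
CO = 4.77 L/min


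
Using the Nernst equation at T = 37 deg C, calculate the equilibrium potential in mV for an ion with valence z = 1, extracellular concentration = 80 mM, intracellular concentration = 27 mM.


E = (RT/(zF)) * ln(C_out/C_in)
T = 37 + 273.15 = 310.15 K
E = (8.314 * 310.15 / (1 * 96485)) * ln(80/27)
E = 29.03 mV


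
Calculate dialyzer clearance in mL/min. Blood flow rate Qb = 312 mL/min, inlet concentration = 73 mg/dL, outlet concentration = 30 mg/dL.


K = Qb * (Cb_in - Cb_out) / Cb_in
K = 312 * (73 - 30) / 73
K = 183.8 mL/min


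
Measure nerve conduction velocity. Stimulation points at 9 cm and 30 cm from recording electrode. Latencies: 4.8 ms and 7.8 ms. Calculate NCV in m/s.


Distance = (30 - 9) / 100 = 0.21 m
dt = (7.8 - 4.8) / 1000 = 0.003 s
NCV = dist / dt = 70 m/s


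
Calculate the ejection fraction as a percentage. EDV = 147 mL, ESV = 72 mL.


SV = EDV - ESV = 147 - 72 = 75 mL
EF = SV/EDV * 100 = 75/147 * 100
EF = 51.02%


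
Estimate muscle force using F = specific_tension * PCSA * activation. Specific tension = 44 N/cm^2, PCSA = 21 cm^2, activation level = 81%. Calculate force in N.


F = sigma * PCSA * activation
F = 44 * 21 * 0.81
F = 748.4 N


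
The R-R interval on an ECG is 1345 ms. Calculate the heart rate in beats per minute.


HR = 60 / RR_interval(s)
RR = 1345 ms = 1.345 s
HR = 60 / 1.345 = 44.61 bpm


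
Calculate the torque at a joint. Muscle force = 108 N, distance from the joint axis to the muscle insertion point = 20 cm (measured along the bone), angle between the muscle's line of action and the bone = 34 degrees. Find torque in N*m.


Torque = F * d * sin(theta)   (moment arm = d*sin(theta))
d = 20 cm = 0.2 m
Torque = 108 * 0.2 * sin(34)
Torque = 12.08 N*m


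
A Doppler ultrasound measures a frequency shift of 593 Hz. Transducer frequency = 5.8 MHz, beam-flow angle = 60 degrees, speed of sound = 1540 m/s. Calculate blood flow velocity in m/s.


v = fd * c / (2 * f0 * cos(theta))
v = 593 * 1540 / (2 * 5.8000e+06 * cos(60))
v = 0.1575 m/s


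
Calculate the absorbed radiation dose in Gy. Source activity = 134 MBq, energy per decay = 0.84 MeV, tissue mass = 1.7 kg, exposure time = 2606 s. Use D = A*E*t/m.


A = 134 MBq = 1.3400e+08 Bq
E = 0.84 MeV = 1.34568e-13 J
D = A*E*t/m = 1.3400e+08*1.34568e-13*2606/1.7
D = 0.02764 Gy


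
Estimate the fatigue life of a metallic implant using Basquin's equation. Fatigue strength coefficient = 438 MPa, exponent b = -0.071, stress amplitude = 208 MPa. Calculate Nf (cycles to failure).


sigma_a = sigma_f' * (2Nf)^b
2Nf = (sigma_a/sigma_f')^(1/b)
2Nf = (208/438)^(1/-0.071)
2Nf = 35898.917
Nf = 1.795e+04


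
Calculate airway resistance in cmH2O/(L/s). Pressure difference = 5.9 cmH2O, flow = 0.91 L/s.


R = dP / flow
R = 5.9 / 0.91
R = 6.484 cmH2O/(L/s)


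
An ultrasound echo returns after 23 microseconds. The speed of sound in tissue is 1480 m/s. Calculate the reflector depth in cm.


depth = c * t / 2
t = 23 us = 2.3000e-05 s
depth = 1480 * 2.3000e-05 / 2
depth = 0.01702 m = 1.702 cm


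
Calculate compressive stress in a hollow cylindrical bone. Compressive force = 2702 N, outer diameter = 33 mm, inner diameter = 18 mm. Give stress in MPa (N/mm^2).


A = pi*(r_o^2 - r_i^2)
r_o = 16.5 mm, r_i = 9 mm
A = 600.83 mm^2
sigma = F/A = 2702 / 600.83
sigma = 4.497 MPa


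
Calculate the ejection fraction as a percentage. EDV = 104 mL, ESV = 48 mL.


SV = EDV - ESV = 104 - 48 = 56 mL
EF = SV/EDV * 100 = 56/104 * 100
EF = 53.85%


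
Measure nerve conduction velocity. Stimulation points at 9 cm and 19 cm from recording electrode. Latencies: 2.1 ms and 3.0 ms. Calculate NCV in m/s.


Distance = (19 - 9) / 100 = 0.1 m
dt = (3.0 - 2.1) / 1000 = 9.0000e-04 s
NCV = dist / dt = 111.1 m/s


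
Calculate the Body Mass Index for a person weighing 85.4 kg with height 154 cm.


BMI = weight / height^2
height = 154 cm = 1.54 m
BMI = 85.4 / 1.54^2
BMI = 36.01 kg/m^2


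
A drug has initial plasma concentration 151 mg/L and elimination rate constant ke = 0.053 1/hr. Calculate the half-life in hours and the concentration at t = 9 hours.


t_half = ln(2) / ke = 0.693147 / 0.053 = 13.08 hr
C(t) = C0 * exp(-ke*t) = 151 * exp(-0.053*9)
C(9) = 93.72 mg/L


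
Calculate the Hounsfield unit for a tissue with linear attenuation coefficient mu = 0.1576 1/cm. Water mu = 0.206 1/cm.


HU = ((mu_tissue - mu_water) / mu_water) * 1000
HU = ((0.1576 - 0.206) / 0.206) * 1000
HU = -235


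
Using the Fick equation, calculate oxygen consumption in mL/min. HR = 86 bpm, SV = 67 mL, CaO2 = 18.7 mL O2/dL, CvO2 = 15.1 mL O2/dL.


CO = HR*SV = 86*67/1000 = 5.762 L/min
a-v O2 diff = 18.7 - 15.1 = 3.6 mL/dL
VO2 = CO * (CaO2-CvO2) * 10 dL/L
VO2 = 5.762 * 3.6 * 10
VO2 = 207.4 mL/min


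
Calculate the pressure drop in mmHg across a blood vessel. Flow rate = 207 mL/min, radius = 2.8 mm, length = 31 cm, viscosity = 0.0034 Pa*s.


dP = 8*mu*L*Q / (pi*r^4)
Q = 207 mL/min = 3.45e-06 m^3/s
dP = 150.65 Pa = 150.65 / 133.322 mmHg = 1.13 mmHg


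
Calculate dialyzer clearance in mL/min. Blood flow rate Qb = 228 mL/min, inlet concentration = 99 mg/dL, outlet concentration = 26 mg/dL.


K = Qb * (Cb_in - Cb_out) / Cb_in
K = 228 * (99 - 26) / 99
K = 168.1 mL/min


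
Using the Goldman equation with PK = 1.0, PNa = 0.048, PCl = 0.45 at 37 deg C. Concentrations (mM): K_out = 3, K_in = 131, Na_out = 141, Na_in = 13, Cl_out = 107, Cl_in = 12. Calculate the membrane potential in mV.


Vm = (RT/F)*ln((PK*Ko + PNa*Nao + PCl*Cli)/(PK*Ki + PNa*Nai + PCl*Clo))
Numer = 15.168, Denom = 179.774
Vm = -66.08 mV


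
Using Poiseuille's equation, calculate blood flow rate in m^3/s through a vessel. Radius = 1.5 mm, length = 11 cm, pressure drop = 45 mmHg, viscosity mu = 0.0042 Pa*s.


Q = pi*r^4*dP / (8*mu*L)
r = 0.0015 m, L = 0.11 m
dP = 45 mmHg = 5999.49 Pa
Q = 2.5816e-05 m^3/s


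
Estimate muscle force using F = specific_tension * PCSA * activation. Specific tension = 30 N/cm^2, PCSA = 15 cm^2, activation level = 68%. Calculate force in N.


F = sigma * PCSA * activation
F = 30 * 15 * 0.68
F = 306 N


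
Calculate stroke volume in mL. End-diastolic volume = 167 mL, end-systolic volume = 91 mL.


SV = EDV - ESV
SV = 167 - 91
SV = 76 mL


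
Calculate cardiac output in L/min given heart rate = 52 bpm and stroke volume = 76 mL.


CO = HR * SV
CO = 52 * 76 / 1000
CO = 3.952 L/min


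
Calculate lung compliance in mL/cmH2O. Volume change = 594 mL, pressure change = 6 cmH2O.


C = dV / dP
C = 594 / 6
C = 99 mL/cmH2O


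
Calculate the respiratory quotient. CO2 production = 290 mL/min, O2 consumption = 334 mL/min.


RQ = VCO2 / VO2
RQ = 290 / 334
RQ = 0.8683


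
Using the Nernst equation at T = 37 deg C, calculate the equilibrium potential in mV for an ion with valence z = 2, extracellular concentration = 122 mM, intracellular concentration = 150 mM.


E = (RT/(zF)) * ln(C_out/C_in)
T = 37 + 273.15 = 310.15 K
E = (8.314 * 310.15 / (2 * 96485)) * ln(122/150)
E = -2.761 mV


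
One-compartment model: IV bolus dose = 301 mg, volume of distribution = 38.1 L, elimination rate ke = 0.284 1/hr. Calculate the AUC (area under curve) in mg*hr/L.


C0 = Dose/Vd = 301/38.1 = 7.90026 mg/L
AUC = C0/ke = 7.90026/0.284
AUC = 27.82 mg*hr/L


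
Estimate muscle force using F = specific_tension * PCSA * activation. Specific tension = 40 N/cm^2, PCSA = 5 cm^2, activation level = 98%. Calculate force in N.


F = sigma * PCSA * activation
F = 40 * 5 * 0.98
F = 196 N


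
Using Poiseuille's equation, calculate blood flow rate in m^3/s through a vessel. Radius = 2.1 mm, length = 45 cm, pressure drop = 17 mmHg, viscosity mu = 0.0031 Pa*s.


Q = pi*r^4*dP / (8*mu*L)
r = 0.0021 m, L = 0.45 m
dP = 17 mmHg = 2266.474 Pa
Q = 1.2408e-05 m^3/s


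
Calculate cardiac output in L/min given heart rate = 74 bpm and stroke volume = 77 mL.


CO = HR * SV
CO = 74 * 77 / 1000
CO = 5.698 L/min


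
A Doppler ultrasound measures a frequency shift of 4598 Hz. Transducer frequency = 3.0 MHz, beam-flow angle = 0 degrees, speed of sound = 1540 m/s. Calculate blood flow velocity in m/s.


v = fd * c / (2 * f0 * cos(theta))
v = 4598 * 1540 / (2 * 3.0000e+06 * cos(0))
v = 1.18 m/s


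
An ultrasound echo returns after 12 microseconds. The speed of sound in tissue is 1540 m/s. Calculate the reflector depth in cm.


depth = c * t / 2
t = 12 us = 1.2000e-05 s
depth = 1540 * 1.2000e-05 / 2
depth = 0.00924 m = 0.924 cm


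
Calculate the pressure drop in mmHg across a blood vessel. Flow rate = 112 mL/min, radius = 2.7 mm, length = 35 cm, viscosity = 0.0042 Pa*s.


dP = 8*mu*L*Q / (pi*r^4)
Q = 112 mL/min = 1.86667e-06 m^3/s
dP = 131.483 Pa = 131.483 / 133.322 mmHg = 0.9862 mmHg


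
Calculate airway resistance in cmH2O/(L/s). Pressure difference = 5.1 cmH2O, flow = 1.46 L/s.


R = dP / flow
R = 5.1 / 1.46
R = 3.493 cmH2O/(L/s)


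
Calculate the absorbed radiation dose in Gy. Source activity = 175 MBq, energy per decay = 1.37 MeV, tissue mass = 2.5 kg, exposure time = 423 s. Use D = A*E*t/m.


A = 175 MBq = 1.7500e+08 Bq
E = 1.37 MeV = 2.19474e-13 J
D = A*E*t/m = 1.7500e+08*2.19474e-13*423/2.5
D = 0.006499 Gy


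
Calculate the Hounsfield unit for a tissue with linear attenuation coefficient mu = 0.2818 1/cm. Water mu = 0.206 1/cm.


HU = ((mu_tissue - mu_water) / mu_water) * 1000
HU = ((0.2818 - 0.206) / 0.206) * 1000
HU = 368


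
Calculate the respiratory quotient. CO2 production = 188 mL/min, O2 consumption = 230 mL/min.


RQ = VCO2 / VO2
RQ = 188 / 230
RQ = 0.8174


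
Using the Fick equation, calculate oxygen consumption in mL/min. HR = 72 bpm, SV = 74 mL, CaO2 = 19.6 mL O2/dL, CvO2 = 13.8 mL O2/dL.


CO = HR*SV = 72*74/1000 = 5.328 L/min
a-v O2 diff = 19.6 - 13.8 = 5.8 mL/dL
VO2 = CO * (CaO2-CvO2) * 10 dL/L
VO2 = 5.328 * 5.8 * 10
VO2 = 309 mL/min


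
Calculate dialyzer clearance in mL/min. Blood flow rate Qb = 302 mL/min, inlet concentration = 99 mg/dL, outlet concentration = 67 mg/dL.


K = Qb * (Cb_in - Cb_out) / Cb_in
K = 302 * (99 - 67) / 99
K = 97.62 mL/min


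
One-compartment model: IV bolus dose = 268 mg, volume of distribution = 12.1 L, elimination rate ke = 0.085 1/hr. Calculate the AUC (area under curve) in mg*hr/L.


C0 = Dose/Vd = 268/12.1 = 22.1488 mg/L
AUC = C0/ke = 22.1488/0.085
AUC = 260.6 mg*hr/L


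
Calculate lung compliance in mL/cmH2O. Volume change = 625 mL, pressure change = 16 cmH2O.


C = dV / dP
C = 625 / 16
C = 39.06 mL/cmH2O


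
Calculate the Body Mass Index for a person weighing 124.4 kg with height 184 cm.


BMI = weight / height^2
height = 184 cm = 1.84 m
BMI = 124.4 / 1.84^2
BMI = 36.74 kg/m^2


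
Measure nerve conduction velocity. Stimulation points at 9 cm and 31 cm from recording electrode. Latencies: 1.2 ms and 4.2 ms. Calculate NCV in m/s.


Distance = (31 - 9) / 100 = 0.22 m
dt = (4.2 - 1.2) / 1000 = 0.003 s
NCV = dist / dt = 73.33 m/s


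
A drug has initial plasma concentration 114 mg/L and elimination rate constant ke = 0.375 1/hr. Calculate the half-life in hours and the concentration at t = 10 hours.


t_half = ln(2) / ke = 0.693147 / 0.375 = 1.848 hr
C(t) = C0 * exp(-ke*t) = 114 * exp(-0.375*10)
C(10) = 2.681 mg/L


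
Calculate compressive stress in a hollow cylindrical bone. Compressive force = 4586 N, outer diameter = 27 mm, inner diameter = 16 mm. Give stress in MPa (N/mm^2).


A = pi*(r_o^2 - r_i^2)
r_o = 13.5 mm, r_i = 8 mm
A = 371.493 mm^2
sigma = F/A = 4586 / 371.493
sigma = 12.34 MPa


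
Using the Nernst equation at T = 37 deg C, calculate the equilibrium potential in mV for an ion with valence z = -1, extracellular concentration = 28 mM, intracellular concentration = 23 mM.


E = (RT/(zF)) * ln(C_out/C_in)
T = 37 + 273.15 = 310.15 K
E = (8.314 * 310.15 / (-1 * 96485)) * ln(28/23)
E = -5.257 mV
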